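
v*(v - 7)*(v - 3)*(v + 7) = v^4 - 3*v^3 - 49*v^2 + 147*v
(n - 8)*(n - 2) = n^2 - 10*n + 16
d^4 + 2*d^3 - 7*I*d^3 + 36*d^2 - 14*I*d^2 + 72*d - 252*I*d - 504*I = (d + 2)*(d - 7*I)*(d - 6*I)*(d + 6*I)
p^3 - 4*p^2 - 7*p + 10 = (p - 5)*(p - 1)*(p + 2)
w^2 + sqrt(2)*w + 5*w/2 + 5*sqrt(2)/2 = (w + 5/2)*(w + sqrt(2))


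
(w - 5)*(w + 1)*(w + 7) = w^3 + 3*w^2 - 33*w - 35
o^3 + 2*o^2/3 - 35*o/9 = o*(o - 5/3)*(o + 7/3)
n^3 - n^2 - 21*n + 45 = (n - 3)^2*(n + 5)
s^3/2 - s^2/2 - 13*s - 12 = (s/2 + 1/2)*(s - 6)*(s + 4)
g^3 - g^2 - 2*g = g*(g - 2)*(g + 1)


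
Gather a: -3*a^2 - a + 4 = -3*a^2 - a + 4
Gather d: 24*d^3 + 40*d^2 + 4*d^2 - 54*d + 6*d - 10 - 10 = 24*d^3 + 44*d^2 - 48*d - 20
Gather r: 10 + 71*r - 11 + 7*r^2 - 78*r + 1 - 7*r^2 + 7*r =0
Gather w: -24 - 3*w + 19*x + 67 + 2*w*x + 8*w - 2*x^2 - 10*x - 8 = w*(2*x + 5) - 2*x^2 + 9*x + 35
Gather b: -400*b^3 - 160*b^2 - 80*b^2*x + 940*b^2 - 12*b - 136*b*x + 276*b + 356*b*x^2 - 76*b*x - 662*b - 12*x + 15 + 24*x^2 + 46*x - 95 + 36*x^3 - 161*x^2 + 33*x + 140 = -400*b^3 + b^2*(780 - 80*x) + b*(356*x^2 - 212*x - 398) + 36*x^3 - 137*x^2 + 67*x + 60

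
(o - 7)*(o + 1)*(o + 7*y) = o^3 + 7*o^2*y - 6*o^2 - 42*o*y - 7*o - 49*y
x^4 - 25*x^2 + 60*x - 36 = (x - 3)*(x - 2)*(x - 1)*(x + 6)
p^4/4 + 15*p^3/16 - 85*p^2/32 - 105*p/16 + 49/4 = (p/4 + 1)*(p - 2)*(p - 7/4)*(p + 7/2)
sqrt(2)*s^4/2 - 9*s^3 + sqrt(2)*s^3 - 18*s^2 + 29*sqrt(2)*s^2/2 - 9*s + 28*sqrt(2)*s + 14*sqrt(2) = (s + 1)*(s - 7*sqrt(2))*(s - 2*sqrt(2))*(sqrt(2)*s/2 + sqrt(2)/2)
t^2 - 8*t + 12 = (t - 6)*(t - 2)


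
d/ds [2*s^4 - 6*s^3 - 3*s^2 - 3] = 2*s*(4*s^2 - 9*s - 3)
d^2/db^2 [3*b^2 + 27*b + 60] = 6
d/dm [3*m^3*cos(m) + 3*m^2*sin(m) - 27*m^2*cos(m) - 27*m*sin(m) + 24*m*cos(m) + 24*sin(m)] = -3*m^3*sin(m) + 27*m^2*sin(m) + 12*m^2*cos(m) - 18*m*sin(m) - 81*m*cos(m) - 27*sin(m) + 48*cos(m)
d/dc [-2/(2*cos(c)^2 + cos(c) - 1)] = -2*(4*cos(c) + 1)*sin(c)/(cos(c) + cos(2*c))^2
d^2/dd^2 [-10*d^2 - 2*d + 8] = -20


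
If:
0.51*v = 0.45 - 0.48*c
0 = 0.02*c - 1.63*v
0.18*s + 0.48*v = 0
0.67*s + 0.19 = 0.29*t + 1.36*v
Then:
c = 0.93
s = -0.03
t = 0.53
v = 0.01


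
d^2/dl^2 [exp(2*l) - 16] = 4*exp(2*l)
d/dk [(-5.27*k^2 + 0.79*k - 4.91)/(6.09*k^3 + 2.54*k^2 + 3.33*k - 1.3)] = (32.0943*k^4 - 9.6222*k^3 + 70.15*k^2 + 38.6448*k + 15.3233)/(37.0881*k^6 + 30.9372*k^5 + 47.011*k^4 + 1.0824*k^3 + 4.4849*k^2 - 8.658*k + 1.69)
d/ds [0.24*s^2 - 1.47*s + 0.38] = 0.48*s - 1.47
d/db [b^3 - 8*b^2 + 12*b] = 3*b^2 - 16*b + 12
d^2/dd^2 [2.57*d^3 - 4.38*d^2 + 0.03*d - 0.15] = 15.42*d - 8.76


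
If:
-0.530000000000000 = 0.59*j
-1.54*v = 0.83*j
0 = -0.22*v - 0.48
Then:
No Solution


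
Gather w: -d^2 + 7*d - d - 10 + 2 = -d^2 + 6*d - 8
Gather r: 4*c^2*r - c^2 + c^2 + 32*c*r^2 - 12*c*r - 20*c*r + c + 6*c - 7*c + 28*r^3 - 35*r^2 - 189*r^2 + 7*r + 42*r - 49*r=28*r^3 + r^2*(32*c - 224) + r*(4*c^2 - 32*c)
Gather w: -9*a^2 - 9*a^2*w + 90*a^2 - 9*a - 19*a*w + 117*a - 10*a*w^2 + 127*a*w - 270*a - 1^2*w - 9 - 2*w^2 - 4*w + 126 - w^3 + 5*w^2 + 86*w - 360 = 81*a^2 - 162*a - w^3 + w^2*(3 - 10*a) + w*(-9*a^2 + 108*a + 81) - 243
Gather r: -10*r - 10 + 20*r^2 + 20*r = 20*r^2 + 10*r - 10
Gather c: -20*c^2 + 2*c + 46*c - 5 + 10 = -20*c^2 + 48*c + 5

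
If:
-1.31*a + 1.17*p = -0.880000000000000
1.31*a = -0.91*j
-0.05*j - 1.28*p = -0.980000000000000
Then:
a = 1.43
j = -2.05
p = 0.85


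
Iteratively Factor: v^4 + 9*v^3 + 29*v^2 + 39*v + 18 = (v + 1)*(v^3 + 8*v^2 + 21*v + 18) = (v + 1)*(v + 2)*(v^2 + 6*v + 9) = (v + 1)*(v + 2)*(v + 3)*(v + 3)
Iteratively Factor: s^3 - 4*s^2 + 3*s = (s - 3)*(s^2 - s) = s*(s - 3)*(s - 1)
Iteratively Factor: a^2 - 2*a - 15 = (a - 5)*(a + 3)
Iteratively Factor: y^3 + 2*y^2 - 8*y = (y - 2)*(y^2 + 4*y) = (y - 2)*(y + 4)*(y)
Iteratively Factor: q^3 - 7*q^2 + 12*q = (q - 3)*(q^2 - 4*q) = (q - 4)*(q - 3)*(q)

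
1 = 1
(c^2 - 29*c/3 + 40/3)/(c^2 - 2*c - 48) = (c - 5/3)/(c + 6)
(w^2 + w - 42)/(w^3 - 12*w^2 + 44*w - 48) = (w + 7)/(w^2 - 6*w + 8)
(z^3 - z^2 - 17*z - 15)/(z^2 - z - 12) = (z^2 - 4*z - 5)/(z - 4)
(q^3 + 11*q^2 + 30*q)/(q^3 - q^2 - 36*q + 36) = q*(q + 5)/(q^2 - 7*q + 6)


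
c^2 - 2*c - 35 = (c - 7)*(c + 5)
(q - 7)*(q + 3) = q^2 - 4*q - 21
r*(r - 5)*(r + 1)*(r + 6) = r^4 + 2*r^3 - 29*r^2 - 30*r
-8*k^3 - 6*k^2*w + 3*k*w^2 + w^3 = (-2*k + w)*(k + w)*(4*k + w)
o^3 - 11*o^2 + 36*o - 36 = (o - 6)*(o - 3)*(o - 2)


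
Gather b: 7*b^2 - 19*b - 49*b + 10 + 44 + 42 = 7*b^2 - 68*b + 96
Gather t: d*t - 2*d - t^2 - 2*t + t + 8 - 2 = -2*d - t^2 + t*(d - 1) + 6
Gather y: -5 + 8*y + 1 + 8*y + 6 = 16*y + 2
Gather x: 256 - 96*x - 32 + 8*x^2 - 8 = 8*x^2 - 96*x + 216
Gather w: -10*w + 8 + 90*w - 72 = 80*w - 64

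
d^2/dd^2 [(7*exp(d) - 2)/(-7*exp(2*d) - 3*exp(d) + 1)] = (-343*exp(4*d) + 539*exp(3*d) - 168*exp(2*d) + 53*exp(d) - 1)*exp(d)/(343*exp(6*d) + 441*exp(5*d) + 42*exp(4*d) - 99*exp(3*d) - 6*exp(2*d) + 9*exp(d) - 1)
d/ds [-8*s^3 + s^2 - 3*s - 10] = -24*s^2 + 2*s - 3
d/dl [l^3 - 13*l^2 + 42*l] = 3*l^2 - 26*l + 42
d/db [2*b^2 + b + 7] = 4*b + 1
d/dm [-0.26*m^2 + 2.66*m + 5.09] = 2.66 - 0.52*m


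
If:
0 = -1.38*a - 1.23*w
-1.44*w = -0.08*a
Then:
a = 0.00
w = 0.00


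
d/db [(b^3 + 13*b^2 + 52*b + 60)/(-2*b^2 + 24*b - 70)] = (-b^4 + 24*b^3 + 103*b^2 - 790*b - 2540)/(2*(b^4 - 24*b^3 + 214*b^2 - 840*b + 1225))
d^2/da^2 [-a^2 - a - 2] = -2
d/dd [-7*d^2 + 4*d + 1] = 4 - 14*d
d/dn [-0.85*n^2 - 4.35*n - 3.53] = -1.7*n - 4.35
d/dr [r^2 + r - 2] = 2*r + 1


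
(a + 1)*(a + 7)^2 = a^3 + 15*a^2 + 63*a + 49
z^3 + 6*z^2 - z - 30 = (z - 2)*(z + 3)*(z + 5)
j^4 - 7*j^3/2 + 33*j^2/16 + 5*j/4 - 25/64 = (j - 5/2)*(j - 5/4)*(j - 1/4)*(j + 1/2)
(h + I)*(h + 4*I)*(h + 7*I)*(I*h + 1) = I*h^4 - 11*h^3 - 27*I*h^2 - 11*h - 28*I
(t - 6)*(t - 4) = t^2 - 10*t + 24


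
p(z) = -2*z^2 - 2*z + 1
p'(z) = -4*z - 2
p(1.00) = -3.00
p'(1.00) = -6.00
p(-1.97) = -2.82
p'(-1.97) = 5.88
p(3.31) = -27.53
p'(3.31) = -15.24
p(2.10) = -12.02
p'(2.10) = -10.40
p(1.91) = -10.12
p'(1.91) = -9.64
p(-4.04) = -23.56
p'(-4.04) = 14.16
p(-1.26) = 0.34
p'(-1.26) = 3.04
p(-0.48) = 1.50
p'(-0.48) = -0.08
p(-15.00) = -419.00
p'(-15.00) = 58.00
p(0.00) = 1.00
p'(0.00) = -2.00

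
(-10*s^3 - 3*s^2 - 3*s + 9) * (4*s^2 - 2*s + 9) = -40*s^5 + 8*s^4 - 96*s^3 + 15*s^2 - 45*s + 81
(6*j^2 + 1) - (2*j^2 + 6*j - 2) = 4*j^2 - 6*j + 3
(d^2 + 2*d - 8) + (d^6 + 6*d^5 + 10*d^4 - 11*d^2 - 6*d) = d^6 + 6*d^5 + 10*d^4 - 10*d^2 - 4*d - 8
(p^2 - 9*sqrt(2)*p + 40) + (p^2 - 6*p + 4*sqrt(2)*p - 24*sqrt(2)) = 2*p^2 - 5*sqrt(2)*p - 6*p - 24*sqrt(2) + 40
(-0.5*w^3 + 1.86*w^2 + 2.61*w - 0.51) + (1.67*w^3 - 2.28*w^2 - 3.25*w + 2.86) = 1.17*w^3 - 0.42*w^2 - 0.64*w + 2.35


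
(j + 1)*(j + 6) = j^2 + 7*j + 6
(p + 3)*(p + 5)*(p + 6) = p^3 + 14*p^2 + 63*p + 90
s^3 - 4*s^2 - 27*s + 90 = (s - 6)*(s - 3)*(s + 5)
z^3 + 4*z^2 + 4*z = z*(z + 2)^2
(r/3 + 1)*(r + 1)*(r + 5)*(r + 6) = r^4/3 + 5*r^3 + 77*r^2/3 + 51*r + 30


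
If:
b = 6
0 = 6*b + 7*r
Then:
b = 6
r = -36/7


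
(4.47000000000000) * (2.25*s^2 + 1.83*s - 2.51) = 10.0575*s^2 + 8.1801*s - 11.2197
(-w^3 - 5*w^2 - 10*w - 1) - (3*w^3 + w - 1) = -4*w^3 - 5*w^2 - 11*w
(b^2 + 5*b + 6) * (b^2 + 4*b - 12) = b^4 + 9*b^3 + 14*b^2 - 36*b - 72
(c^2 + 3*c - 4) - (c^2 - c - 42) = 4*c + 38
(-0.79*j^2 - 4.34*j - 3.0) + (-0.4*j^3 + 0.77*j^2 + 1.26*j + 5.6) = -0.4*j^3 - 0.02*j^2 - 3.08*j + 2.6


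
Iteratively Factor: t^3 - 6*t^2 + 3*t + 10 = (t + 1)*(t^2 - 7*t + 10) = (t - 2)*(t + 1)*(t - 5)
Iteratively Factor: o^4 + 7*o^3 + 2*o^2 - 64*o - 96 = (o - 3)*(o^3 + 10*o^2 + 32*o + 32) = (o - 3)*(o + 2)*(o^2 + 8*o + 16) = (o - 3)*(o + 2)*(o + 4)*(o + 4)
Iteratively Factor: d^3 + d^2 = (d)*(d^2 + d) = d*(d + 1)*(d)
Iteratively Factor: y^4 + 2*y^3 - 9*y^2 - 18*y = (y)*(y^3 + 2*y^2 - 9*y - 18) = y*(y - 3)*(y^2 + 5*y + 6) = y*(y - 3)*(y + 3)*(y + 2)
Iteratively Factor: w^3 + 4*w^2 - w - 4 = (w + 1)*(w^2 + 3*w - 4) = (w - 1)*(w + 1)*(w + 4)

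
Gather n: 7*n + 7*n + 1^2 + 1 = 14*n + 2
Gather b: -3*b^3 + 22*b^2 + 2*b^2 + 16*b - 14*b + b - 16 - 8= -3*b^3 + 24*b^2 + 3*b - 24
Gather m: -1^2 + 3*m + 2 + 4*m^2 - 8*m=4*m^2 - 5*m + 1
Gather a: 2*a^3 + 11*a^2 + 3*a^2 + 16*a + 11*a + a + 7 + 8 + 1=2*a^3 + 14*a^2 + 28*a + 16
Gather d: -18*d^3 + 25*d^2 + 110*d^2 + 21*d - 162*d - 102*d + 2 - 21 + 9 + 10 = -18*d^3 + 135*d^2 - 243*d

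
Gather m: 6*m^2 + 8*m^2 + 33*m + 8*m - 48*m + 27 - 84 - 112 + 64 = 14*m^2 - 7*m - 105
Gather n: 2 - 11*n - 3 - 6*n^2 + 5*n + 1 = -6*n^2 - 6*n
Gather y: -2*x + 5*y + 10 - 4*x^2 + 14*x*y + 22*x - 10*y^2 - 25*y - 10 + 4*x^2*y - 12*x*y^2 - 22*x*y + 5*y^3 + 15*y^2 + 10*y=-4*x^2 + 20*x + 5*y^3 + y^2*(5 - 12*x) + y*(4*x^2 - 8*x - 10)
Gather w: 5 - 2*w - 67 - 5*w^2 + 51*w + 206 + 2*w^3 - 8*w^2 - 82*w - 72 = 2*w^3 - 13*w^2 - 33*w + 72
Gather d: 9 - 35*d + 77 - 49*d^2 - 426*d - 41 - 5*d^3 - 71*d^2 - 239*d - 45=-5*d^3 - 120*d^2 - 700*d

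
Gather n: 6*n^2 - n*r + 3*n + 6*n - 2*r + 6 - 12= 6*n^2 + n*(9 - r) - 2*r - 6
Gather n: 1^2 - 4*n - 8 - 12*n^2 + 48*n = -12*n^2 + 44*n - 7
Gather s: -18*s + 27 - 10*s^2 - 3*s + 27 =-10*s^2 - 21*s + 54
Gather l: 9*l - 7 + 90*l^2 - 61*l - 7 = 90*l^2 - 52*l - 14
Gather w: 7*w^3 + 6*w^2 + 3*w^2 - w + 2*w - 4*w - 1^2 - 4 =7*w^3 + 9*w^2 - 3*w - 5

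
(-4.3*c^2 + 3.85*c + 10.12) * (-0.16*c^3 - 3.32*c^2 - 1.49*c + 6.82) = 0.688*c^5 + 13.66*c^4 - 7.9942*c^3 - 68.6609*c^2 + 11.1782*c + 69.0184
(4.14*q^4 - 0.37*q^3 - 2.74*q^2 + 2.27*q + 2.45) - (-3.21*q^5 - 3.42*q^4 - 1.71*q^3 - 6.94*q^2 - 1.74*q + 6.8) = 3.21*q^5 + 7.56*q^4 + 1.34*q^3 + 4.2*q^2 + 4.01*q - 4.35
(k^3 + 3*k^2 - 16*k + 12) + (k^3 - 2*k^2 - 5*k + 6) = 2*k^3 + k^2 - 21*k + 18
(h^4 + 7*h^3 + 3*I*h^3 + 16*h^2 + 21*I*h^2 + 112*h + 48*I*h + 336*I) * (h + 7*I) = h^5 + 7*h^4 + 10*I*h^4 - 5*h^3 + 70*I*h^3 - 35*h^2 + 160*I*h^2 - 336*h + 1120*I*h - 2352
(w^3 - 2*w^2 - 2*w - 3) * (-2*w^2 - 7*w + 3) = -2*w^5 - 3*w^4 + 21*w^3 + 14*w^2 + 15*w - 9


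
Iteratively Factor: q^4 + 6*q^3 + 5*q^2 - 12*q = (q - 1)*(q^3 + 7*q^2 + 12*q) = (q - 1)*(q + 4)*(q^2 + 3*q) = (q - 1)*(q + 3)*(q + 4)*(q)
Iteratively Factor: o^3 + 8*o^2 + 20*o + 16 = (o + 2)*(o^2 + 6*o + 8) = (o + 2)*(o + 4)*(o + 2)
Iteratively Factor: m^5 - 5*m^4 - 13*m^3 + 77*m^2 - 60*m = (m + 4)*(m^4 - 9*m^3 + 23*m^2 - 15*m) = m*(m + 4)*(m^3 - 9*m^2 + 23*m - 15) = m*(m - 1)*(m + 4)*(m^2 - 8*m + 15) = m*(m - 3)*(m - 1)*(m + 4)*(m - 5)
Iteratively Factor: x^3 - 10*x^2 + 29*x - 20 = (x - 4)*(x^2 - 6*x + 5) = (x - 5)*(x - 4)*(x - 1)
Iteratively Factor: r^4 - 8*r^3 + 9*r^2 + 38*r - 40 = (r - 1)*(r^3 - 7*r^2 + 2*r + 40) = (r - 5)*(r - 1)*(r^2 - 2*r - 8) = (r - 5)*(r - 4)*(r - 1)*(r + 2)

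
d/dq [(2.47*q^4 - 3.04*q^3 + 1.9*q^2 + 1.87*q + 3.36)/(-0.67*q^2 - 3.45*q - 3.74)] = (-3.3098*q^5 - 23.5277*q^4 - 15.9752*q^3 + 28.8067*q^2 - 9.7096*q + 4.5982)/(0.4489*q^4 + 4.623*q^3 + 16.9141*q^2 + 25.806*q + 13.9876)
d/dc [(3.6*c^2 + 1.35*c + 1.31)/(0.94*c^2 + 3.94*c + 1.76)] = (12.915*c^2 + 10.2092*c - 2.7854)/(0.8836*c^4 + 7.4072*c^3 + 18.8324*c^2 + 13.8688*c + 3.0976)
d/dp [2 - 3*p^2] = -6*p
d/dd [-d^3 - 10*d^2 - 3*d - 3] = -3*d^2 - 20*d - 3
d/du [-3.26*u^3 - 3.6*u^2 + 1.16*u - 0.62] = -9.78*u^2 - 7.2*u + 1.16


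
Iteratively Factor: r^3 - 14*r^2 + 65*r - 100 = (r - 5)*(r^2 - 9*r + 20) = (r - 5)^2*(r - 4)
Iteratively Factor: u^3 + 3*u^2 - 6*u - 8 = (u - 2)*(u^2 + 5*u + 4) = (u - 2)*(u + 1)*(u + 4)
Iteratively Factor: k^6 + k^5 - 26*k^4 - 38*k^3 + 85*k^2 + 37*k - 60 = (k - 5)*(k^5 + 6*k^4 + 4*k^3 - 18*k^2 - 5*k + 12) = (k - 5)*(k - 1)*(k^4 + 7*k^3 + 11*k^2 - 7*k - 12) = (k - 5)*(k - 1)*(k + 4)*(k^3 + 3*k^2 - k - 3) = (k - 5)*(k - 1)*(k + 3)*(k + 4)*(k^2 - 1) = (k - 5)*(k - 1)^2*(k + 3)*(k + 4)*(k + 1)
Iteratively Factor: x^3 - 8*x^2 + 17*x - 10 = (x - 2)*(x^2 - 6*x + 5) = (x - 2)*(x - 1)*(x - 5)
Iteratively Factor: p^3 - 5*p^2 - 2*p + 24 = (p + 2)*(p^2 - 7*p + 12) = (p - 3)*(p + 2)*(p - 4)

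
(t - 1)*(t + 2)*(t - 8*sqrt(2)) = t^3 - 8*sqrt(2)*t^2 + t^2 - 8*sqrt(2)*t - 2*t + 16*sqrt(2)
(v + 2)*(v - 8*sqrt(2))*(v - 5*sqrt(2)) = v^3 - 13*sqrt(2)*v^2 + 2*v^2 - 26*sqrt(2)*v + 80*v + 160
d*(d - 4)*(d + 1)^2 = d^4 - 2*d^3 - 7*d^2 - 4*d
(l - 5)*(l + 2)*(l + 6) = l^3 + 3*l^2 - 28*l - 60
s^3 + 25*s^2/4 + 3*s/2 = s*(s + 1/4)*(s + 6)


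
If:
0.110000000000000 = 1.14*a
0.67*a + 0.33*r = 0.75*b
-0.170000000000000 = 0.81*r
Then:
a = 0.10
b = -0.01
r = -0.21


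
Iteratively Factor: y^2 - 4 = (y + 2)*(y - 2)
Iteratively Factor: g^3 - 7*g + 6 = (g + 3)*(g^2 - 3*g + 2) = (g - 1)*(g + 3)*(g - 2)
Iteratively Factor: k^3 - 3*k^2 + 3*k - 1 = (k - 1)*(k^2 - 2*k + 1) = (k - 1)^2*(k - 1)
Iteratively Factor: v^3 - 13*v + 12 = (v + 4)*(v^2 - 4*v + 3) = (v - 3)*(v + 4)*(v - 1)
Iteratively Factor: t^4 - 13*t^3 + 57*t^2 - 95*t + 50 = (t - 5)*(t^3 - 8*t^2 + 17*t - 10) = (t - 5)*(t - 2)*(t^2 - 6*t + 5) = (t - 5)^2*(t - 2)*(t - 1)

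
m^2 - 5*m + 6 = (m - 3)*(m - 2)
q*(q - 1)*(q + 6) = q^3 + 5*q^2 - 6*q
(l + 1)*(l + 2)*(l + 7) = l^3 + 10*l^2 + 23*l + 14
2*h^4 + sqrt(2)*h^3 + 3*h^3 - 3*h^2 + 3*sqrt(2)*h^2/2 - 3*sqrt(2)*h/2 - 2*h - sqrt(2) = (h - 1)*(h + 2)*(sqrt(2)*h + 1)*(sqrt(2)*h + sqrt(2)/2)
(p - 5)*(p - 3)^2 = p^3 - 11*p^2 + 39*p - 45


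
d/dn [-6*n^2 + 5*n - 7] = 5 - 12*n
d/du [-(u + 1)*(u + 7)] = -2*u - 8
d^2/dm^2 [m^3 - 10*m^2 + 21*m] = 6*m - 20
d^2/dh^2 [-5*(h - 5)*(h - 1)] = -10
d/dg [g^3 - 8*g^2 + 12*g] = 3*g^2 - 16*g + 12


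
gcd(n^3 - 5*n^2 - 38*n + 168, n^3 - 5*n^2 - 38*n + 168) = n^3 - 5*n^2 - 38*n + 168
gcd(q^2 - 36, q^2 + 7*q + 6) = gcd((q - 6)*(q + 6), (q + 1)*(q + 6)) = q + 6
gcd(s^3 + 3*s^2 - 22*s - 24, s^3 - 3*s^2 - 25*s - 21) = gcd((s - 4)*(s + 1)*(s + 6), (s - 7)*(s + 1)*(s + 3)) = s + 1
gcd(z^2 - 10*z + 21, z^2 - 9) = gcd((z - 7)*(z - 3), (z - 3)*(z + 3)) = z - 3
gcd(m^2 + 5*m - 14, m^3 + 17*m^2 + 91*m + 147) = m + 7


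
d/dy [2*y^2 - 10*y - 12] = 4*y - 10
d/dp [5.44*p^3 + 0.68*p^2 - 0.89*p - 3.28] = 16.32*p^2 + 1.36*p - 0.89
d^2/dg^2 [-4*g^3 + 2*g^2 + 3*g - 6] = 4 - 24*g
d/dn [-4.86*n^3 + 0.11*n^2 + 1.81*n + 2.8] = -14.58*n^2 + 0.22*n + 1.81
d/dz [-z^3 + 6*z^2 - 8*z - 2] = -3*z^2 + 12*z - 8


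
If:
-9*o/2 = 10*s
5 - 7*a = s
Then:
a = 5/7 - s/7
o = -20*s/9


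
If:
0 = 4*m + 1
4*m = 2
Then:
No Solution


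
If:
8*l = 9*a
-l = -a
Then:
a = 0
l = 0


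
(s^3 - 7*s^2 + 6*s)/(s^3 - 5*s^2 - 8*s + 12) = s/(s + 2)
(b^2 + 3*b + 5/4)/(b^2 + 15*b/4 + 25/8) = 2*(2*b + 1)/(4*b + 5)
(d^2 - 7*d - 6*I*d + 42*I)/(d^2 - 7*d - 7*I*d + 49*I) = (d - 6*I)/(d - 7*I)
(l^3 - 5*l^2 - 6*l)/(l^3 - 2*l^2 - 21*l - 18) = l/(l + 3)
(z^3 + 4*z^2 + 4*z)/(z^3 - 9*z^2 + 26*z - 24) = z*(z^2 + 4*z + 4)/(z^3 - 9*z^2 + 26*z - 24)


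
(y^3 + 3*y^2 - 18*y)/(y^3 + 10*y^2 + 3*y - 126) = y/(y + 7)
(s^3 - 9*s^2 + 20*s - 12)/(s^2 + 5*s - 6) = (s^2 - 8*s + 12)/(s + 6)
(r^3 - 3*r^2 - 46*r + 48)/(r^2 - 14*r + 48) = (r^2 + 5*r - 6)/(r - 6)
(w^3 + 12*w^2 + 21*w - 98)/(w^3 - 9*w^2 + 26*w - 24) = (w^2 + 14*w + 49)/(w^2 - 7*w + 12)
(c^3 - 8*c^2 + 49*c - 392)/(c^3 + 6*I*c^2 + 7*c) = (c^2 - c*(8 + 7*I) + 56*I)/(c*(c - I))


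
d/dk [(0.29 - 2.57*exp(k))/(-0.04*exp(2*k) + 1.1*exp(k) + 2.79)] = (-0.1028*exp(2*k) + 0.0232000000000001*exp(k) - 7.4893)*exp(k)/(0.0016*exp(4*k) - 0.088*exp(3*k) + 0.9868*exp(2*k) + 6.138*exp(k) + 7.7841)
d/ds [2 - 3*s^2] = -6*s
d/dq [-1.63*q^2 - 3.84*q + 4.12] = -3.26*q - 3.84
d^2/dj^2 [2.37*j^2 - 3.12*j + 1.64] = 4.74000000000000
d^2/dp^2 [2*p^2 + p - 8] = 4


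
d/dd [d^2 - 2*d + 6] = 2*d - 2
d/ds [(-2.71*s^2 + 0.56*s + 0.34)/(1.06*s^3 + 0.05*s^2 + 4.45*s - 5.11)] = (2.8726*s^4 - 1.1872*s^3 - 13.1687*s^2 + 27.6622*s - 4.3746)/(1.1236*s^6 + 0.106*s^5 + 9.4365*s^4 - 10.3882*s^3 + 19.2915*s^2 - 45.479*s + 26.1121)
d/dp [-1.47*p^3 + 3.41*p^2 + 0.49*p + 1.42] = -4.41*p^2 + 6.82*p + 0.49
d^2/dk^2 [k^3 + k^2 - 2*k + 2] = 6*k + 2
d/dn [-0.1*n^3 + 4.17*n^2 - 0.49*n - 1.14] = -0.3*n^2 + 8.34*n - 0.49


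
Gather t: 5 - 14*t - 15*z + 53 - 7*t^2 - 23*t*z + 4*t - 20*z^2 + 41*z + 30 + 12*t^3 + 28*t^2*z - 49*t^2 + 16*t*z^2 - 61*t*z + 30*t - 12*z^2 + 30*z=12*t^3 + t^2*(28*z - 56) + t*(16*z^2 - 84*z + 20) - 32*z^2 + 56*z + 88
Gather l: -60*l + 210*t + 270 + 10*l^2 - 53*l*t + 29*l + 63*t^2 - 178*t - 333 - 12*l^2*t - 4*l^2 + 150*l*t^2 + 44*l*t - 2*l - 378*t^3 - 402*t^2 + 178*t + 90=l^2*(6 - 12*t) + l*(150*t^2 - 9*t - 33) - 378*t^3 - 339*t^2 + 210*t + 27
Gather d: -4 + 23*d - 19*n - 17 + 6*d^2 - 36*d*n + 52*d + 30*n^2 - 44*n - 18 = 6*d^2 + d*(75 - 36*n) + 30*n^2 - 63*n - 39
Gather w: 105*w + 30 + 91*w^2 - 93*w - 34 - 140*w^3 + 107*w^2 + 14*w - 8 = -140*w^3 + 198*w^2 + 26*w - 12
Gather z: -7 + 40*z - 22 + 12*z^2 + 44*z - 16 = 12*z^2 + 84*z - 45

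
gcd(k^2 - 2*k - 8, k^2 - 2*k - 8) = k^2 - 2*k - 8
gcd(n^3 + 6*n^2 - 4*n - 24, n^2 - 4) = n^2 - 4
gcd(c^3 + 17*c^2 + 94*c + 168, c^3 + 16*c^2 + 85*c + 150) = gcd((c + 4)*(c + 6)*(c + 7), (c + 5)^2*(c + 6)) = c + 6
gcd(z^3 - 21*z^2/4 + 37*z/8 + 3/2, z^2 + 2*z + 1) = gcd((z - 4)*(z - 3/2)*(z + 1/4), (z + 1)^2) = 1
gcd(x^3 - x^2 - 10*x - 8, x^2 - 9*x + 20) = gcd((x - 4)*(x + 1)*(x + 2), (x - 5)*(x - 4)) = x - 4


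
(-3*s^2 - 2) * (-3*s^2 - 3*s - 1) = 9*s^4 + 9*s^3 + 9*s^2 + 6*s + 2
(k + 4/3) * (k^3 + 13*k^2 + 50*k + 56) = k^4 + 43*k^3/3 + 202*k^2/3 + 368*k/3 + 224/3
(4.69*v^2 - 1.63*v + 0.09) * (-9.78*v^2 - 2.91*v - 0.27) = -45.8682*v^4 + 2.2935*v^3 + 2.5968*v^2 + 0.1782*v - 0.0243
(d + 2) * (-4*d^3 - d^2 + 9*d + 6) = -4*d^4 - 9*d^3 + 7*d^2 + 24*d + 12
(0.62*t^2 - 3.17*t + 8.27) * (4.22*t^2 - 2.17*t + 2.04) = 2.6164*t^4 - 14.7228*t^3 + 43.0431*t^2 - 24.4127*t + 16.8708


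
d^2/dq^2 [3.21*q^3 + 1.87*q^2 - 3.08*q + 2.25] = 19.26*q + 3.74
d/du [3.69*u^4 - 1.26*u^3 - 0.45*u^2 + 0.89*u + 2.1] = 14.76*u^3 - 3.78*u^2 - 0.9*u + 0.89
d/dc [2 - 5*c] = -5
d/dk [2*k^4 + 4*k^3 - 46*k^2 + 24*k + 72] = 8*k^3 + 12*k^2 - 92*k + 24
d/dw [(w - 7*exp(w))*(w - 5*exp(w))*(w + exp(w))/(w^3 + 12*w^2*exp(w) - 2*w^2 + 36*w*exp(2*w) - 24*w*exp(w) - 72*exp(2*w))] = (-(w - 7*exp(w))*(w - 5*exp(w))*(w + exp(w))*(12*w^2*exp(w) + 3*w^2 + 72*w*exp(2*w) - 4*w - 108*exp(2*w) - 24*exp(w)) + ((w - 7*exp(w))*(w - 5*exp(w))*(exp(w) + 1) - (w - 7*exp(w))*(w + exp(w))*(5*exp(w) - 1) - (w - 5*exp(w))*(w + exp(w))*(7*exp(w) - 1))*(w^3 + 12*w^2*exp(w) - 2*w^2 + 36*w*exp(2*w) - 24*w*exp(w) - 72*exp(2*w)))/(w^3 + 12*w^2*exp(w) - 2*w^2 + 36*w*exp(2*w) - 24*w*exp(w) - 72*exp(2*w))^2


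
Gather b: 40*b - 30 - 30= 40*b - 60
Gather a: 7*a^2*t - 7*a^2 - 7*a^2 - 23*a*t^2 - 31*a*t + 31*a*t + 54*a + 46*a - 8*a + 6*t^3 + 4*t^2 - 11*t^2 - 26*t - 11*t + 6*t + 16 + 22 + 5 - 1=a^2*(7*t - 14) + a*(92 - 23*t^2) + 6*t^3 - 7*t^2 - 31*t + 42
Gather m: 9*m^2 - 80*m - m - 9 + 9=9*m^2 - 81*m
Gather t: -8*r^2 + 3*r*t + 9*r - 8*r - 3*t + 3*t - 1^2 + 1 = -8*r^2 + 3*r*t + r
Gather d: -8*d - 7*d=-15*d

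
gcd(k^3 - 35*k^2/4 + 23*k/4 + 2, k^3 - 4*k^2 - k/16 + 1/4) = k + 1/4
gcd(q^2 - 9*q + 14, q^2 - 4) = q - 2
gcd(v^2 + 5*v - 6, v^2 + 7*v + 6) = v + 6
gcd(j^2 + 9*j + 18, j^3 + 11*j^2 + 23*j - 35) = 1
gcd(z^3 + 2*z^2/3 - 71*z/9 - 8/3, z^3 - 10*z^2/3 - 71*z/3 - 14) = z + 3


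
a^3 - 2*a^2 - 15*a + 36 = (a - 3)^2*(a + 4)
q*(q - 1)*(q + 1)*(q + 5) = q^4 + 5*q^3 - q^2 - 5*q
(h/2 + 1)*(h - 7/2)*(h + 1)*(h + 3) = h^4/2 + 5*h^3/4 - 5*h^2 - 65*h/4 - 21/2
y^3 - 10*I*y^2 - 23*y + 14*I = (y - 7*I)*(y - 2*I)*(y - I)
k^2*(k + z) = k^3 + k^2*z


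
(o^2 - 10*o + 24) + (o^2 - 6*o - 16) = 2*o^2 - 16*o + 8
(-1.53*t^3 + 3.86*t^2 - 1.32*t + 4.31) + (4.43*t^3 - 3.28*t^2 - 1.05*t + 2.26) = 2.9*t^3 + 0.58*t^2 - 2.37*t + 6.57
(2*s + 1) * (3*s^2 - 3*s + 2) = 6*s^3 - 3*s^2 + s + 2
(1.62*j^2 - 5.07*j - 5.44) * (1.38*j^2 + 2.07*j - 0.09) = 2.2356*j^4 - 3.6432*j^3 - 18.1479*j^2 - 10.8045*j + 0.4896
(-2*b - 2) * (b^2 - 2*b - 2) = -2*b^3 + 2*b^2 + 8*b + 4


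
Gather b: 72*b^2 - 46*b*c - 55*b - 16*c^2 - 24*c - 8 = 72*b^2 + b*(-46*c - 55) - 16*c^2 - 24*c - 8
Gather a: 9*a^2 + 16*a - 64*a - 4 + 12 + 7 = 9*a^2 - 48*a + 15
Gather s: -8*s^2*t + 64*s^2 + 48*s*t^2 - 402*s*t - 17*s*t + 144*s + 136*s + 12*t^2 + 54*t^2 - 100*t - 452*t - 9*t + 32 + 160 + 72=s^2*(64 - 8*t) + s*(48*t^2 - 419*t + 280) + 66*t^2 - 561*t + 264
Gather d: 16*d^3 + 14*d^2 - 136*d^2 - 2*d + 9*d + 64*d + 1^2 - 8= 16*d^3 - 122*d^2 + 71*d - 7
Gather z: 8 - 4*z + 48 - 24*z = 56 - 28*z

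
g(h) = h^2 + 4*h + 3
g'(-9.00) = -14.00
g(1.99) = 14.92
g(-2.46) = -0.79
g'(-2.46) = -0.92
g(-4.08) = 3.33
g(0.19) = 3.80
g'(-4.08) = -4.16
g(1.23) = 9.43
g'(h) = 2*h + 4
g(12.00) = 195.00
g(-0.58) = 1.02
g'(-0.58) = 2.84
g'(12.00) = 28.00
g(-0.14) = 2.46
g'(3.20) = 10.40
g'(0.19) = 4.38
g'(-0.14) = 3.72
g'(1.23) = 6.46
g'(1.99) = 7.98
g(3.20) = 26.04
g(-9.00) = 48.00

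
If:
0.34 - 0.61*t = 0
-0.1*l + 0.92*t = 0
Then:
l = 5.13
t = 0.56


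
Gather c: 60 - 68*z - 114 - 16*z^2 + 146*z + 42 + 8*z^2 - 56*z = -8*z^2 + 22*z - 12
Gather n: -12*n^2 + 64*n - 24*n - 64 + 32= -12*n^2 + 40*n - 32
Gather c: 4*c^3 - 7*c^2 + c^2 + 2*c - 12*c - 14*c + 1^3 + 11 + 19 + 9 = 4*c^3 - 6*c^2 - 24*c + 40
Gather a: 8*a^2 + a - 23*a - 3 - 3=8*a^2 - 22*a - 6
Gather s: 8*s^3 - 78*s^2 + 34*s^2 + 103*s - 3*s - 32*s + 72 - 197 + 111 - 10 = 8*s^3 - 44*s^2 + 68*s - 24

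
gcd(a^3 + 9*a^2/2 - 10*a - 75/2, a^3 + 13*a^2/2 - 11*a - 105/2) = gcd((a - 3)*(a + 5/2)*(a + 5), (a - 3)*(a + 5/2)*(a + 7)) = a^2 - a/2 - 15/2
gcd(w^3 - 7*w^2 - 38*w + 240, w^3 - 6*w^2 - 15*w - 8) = w - 8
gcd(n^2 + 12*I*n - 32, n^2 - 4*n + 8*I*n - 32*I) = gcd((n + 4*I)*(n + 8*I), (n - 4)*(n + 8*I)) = n + 8*I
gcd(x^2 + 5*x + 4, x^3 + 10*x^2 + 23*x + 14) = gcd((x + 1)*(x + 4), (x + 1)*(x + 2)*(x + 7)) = x + 1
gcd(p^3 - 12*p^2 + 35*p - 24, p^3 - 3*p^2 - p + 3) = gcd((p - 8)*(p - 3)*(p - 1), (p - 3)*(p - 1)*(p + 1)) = p^2 - 4*p + 3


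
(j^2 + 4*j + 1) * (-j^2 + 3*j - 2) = -j^4 - j^3 + 9*j^2 - 5*j - 2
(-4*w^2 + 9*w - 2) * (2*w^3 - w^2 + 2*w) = -8*w^5 + 22*w^4 - 21*w^3 + 20*w^2 - 4*w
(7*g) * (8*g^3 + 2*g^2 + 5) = 56*g^4 + 14*g^3 + 35*g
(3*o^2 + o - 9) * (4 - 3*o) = -9*o^3 + 9*o^2 + 31*o - 36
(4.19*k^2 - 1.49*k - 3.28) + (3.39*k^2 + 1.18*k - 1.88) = 7.58*k^2 - 0.31*k - 5.16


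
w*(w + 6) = w^2 + 6*w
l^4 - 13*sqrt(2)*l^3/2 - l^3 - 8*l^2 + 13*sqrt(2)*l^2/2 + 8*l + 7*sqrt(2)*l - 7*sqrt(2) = (l - 1)*(l - 7*sqrt(2))*(l - sqrt(2)/2)*(l + sqrt(2))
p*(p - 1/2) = p^2 - p/2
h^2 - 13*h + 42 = (h - 7)*(h - 6)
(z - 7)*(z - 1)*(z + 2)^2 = z^4 - 4*z^3 - 21*z^2 - 4*z + 28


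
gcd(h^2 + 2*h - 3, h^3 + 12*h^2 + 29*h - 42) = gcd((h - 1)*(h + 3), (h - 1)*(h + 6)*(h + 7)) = h - 1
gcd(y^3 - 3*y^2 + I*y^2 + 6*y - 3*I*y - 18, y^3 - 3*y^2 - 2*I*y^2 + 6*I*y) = y^2 + y*(-3 - 2*I) + 6*I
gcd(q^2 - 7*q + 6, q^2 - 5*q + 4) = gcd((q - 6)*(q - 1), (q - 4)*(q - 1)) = q - 1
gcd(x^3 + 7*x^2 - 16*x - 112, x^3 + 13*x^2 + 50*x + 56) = x^2 + 11*x + 28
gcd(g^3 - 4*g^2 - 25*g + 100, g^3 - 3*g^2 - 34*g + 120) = g^2 - 9*g + 20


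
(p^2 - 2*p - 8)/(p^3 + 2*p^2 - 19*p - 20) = (p + 2)/(p^2 + 6*p + 5)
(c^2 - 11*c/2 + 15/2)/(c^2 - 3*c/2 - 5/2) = (c - 3)/(c + 1)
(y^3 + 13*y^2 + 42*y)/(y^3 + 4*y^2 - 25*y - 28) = y*(y + 6)/(y^2 - 3*y - 4)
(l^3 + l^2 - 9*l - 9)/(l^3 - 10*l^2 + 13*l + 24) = (l + 3)/(l - 8)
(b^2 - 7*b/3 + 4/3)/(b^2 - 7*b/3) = (3*b^2 - 7*b + 4)/(b*(3*b - 7))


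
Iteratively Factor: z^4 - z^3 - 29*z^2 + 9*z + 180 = (z - 3)*(z^3 + 2*z^2 - 23*z - 60) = (z - 3)*(z + 4)*(z^2 - 2*z - 15) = (z - 5)*(z - 3)*(z + 4)*(z + 3)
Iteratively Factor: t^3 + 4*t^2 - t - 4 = (t + 1)*(t^2 + 3*t - 4) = (t + 1)*(t + 4)*(t - 1)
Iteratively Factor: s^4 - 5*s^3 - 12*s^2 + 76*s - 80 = (s + 4)*(s^3 - 9*s^2 + 24*s - 20) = (s - 2)*(s + 4)*(s^2 - 7*s + 10) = (s - 2)^2*(s + 4)*(s - 5)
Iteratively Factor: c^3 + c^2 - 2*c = (c + 2)*(c^2 - c) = c*(c + 2)*(c - 1)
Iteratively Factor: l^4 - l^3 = (l)*(l^3 - l^2) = l^2*(l^2 - l) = l^3*(l - 1)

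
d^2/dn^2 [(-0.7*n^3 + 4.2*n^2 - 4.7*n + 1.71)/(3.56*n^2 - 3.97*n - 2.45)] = (5.6843418860808e-14*n^4 - 34.6890200000001*n^3 + 308.974236*n^2 - 416.177532*n + 225.581618)/(45.118016*n^6 - 150.942576*n^5 + 75.175452*n^4 + 145.187267*n^3 - 51.735915*n^2 - 71.489775*n - 14.706125)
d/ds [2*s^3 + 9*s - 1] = 6*s^2 + 9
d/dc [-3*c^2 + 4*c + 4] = 4 - 6*c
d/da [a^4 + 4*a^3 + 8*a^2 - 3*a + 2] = 4*a^3 + 12*a^2 + 16*a - 3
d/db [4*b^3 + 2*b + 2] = 12*b^2 + 2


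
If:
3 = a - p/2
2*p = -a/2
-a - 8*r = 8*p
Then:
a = 8/3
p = -2/3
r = 1/3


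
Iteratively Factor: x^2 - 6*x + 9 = (x - 3)*(x - 3)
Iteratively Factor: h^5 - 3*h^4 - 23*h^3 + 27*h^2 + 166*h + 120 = (h + 1)*(h^4 - 4*h^3 - 19*h^2 + 46*h + 120) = (h + 1)*(h + 2)*(h^3 - 6*h^2 - 7*h + 60) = (h - 5)*(h + 1)*(h + 2)*(h^2 - h - 12) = (h - 5)*(h + 1)*(h + 2)*(h + 3)*(h - 4)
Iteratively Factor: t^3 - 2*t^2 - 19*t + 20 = (t + 4)*(t^2 - 6*t + 5) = (t - 1)*(t + 4)*(t - 5)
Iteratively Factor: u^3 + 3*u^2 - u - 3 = (u + 3)*(u^2 - 1) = (u + 1)*(u + 3)*(u - 1)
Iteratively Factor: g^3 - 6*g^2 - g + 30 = (g + 2)*(g^2 - 8*g + 15) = (g - 5)*(g + 2)*(g - 3)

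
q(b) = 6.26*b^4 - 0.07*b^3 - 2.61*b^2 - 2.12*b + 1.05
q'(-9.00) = -18226.31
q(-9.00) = 40931.61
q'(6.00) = 5367.64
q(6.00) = 7992.21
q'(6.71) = 7518.28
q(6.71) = 12538.25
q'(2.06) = 205.13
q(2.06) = 97.73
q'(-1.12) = -31.72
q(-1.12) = 10.10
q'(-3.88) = -1447.64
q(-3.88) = 1392.81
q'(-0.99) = -21.45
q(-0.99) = 6.67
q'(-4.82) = -2785.82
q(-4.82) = 3337.27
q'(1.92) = 164.31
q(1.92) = 71.93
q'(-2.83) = -556.57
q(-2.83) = 389.26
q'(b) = 25.04*b^3 - 0.21*b^2 - 5.22*b - 2.12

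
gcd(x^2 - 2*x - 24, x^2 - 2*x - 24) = x^2 - 2*x - 24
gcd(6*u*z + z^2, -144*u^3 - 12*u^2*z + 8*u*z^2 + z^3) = 6*u + z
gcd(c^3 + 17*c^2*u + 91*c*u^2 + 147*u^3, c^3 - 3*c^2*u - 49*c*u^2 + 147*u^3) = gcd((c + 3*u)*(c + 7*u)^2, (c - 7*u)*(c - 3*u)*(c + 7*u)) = c + 7*u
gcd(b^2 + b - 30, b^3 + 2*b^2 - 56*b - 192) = b + 6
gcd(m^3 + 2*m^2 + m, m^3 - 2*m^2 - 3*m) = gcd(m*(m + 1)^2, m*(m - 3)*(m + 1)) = m^2 + m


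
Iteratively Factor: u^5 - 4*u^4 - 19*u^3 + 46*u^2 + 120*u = (u)*(u^4 - 4*u^3 - 19*u^2 + 46*u + 120) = u*(u + 3)*(u^3 - 7*u^2 + 2*u + 40) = u*(u - 4)*(u + 3)*(u^2 - 3*u - 10) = u*(u - 5)*(u - 4)*(u + 3)*(u + 2)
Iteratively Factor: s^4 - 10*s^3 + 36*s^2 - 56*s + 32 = (s - 2)*(s^3 - 8*s^2 + 20*s - 16) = (s - 4)*(s - 2)*(s^2 - 4*s + 4) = (s - 4)*(s - 2)^2*(s - 2)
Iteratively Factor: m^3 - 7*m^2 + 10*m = (m)*(m^2 - 7*m + 10) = m*(m - 5)*(m - 2)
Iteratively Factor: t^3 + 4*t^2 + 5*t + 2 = (t + 1)*(t^2 + 3*t + 2) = (t + 1)*(t + 2)*(t + 1)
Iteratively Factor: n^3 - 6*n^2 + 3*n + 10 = (n + 1)*(n^2 - 7*n + 10) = (n - 2)*(n + 1)*(n - 5)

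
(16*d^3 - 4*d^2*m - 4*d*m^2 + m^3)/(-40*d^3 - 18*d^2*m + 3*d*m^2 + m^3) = (-2*d + m)/(5*d + m)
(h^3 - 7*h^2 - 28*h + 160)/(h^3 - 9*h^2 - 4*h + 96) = (h + 5)/(h + 3)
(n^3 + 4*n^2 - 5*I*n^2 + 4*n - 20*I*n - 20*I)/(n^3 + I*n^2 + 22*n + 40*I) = (n^2 + 4*n + 4)/(n^2 + 6*I*n - 8)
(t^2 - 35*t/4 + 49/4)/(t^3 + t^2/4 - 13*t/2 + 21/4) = (t - 7)/(t^2 + 2*t - 3)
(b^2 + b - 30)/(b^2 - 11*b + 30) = (b + 6)/(b - 6)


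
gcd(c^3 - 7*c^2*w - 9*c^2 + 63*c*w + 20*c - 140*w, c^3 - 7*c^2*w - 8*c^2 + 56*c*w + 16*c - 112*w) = -c^2 + 7*c*w + 4*c - 28*w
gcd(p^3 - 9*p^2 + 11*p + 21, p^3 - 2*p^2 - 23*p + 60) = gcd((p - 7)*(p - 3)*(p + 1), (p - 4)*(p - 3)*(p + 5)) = p - 3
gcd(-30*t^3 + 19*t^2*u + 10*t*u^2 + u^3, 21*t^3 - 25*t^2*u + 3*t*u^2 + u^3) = t - u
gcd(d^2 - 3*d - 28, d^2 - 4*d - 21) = d - 7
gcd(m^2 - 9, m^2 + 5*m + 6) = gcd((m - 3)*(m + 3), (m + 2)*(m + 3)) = m + 3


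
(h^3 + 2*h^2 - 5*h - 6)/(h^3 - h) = (h^2 + h - 6)/(h*(h - 1))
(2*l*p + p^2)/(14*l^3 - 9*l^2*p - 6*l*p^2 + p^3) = p/(7*l^2 - 8*l*p + p^2)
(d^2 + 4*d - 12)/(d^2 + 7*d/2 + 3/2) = 2*(d^2 + 4*d - 12)/(2*d^2 + 7*d + 3)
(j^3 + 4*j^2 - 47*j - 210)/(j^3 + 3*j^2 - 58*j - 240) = (j - 7)/(j - 8)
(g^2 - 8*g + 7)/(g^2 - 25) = (g^2 - 8*g + 7)/(g^2 - 25)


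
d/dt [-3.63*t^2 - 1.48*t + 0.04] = -7.26*t - 1.48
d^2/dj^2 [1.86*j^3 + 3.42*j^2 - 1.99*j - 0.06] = 11.16*j + 6.84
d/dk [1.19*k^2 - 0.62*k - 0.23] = 2.38*k - 0.62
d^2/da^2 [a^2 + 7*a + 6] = 2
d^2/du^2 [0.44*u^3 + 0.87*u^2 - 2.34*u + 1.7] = 2.64*u + 1.74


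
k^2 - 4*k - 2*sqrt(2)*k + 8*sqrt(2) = (k - 4)*(k - 2*sqrt(2))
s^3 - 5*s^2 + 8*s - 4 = (s - 2)^2*(s - 1)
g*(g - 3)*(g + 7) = g^3 + 4*g^2 - 21*g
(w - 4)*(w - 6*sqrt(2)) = w^2 - 6*sqrt(2)*w - 4*w + 24*sqrt(2)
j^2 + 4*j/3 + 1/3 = (j + 1/3)*(j + 1)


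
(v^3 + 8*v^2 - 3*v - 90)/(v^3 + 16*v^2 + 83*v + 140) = (v^2 + 3*v - 18)/(v^2 + 11*v + 28)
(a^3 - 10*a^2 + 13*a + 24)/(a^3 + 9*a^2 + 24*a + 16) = (a^2 - 11*a + 24)/(a^2 + 8*a + 16)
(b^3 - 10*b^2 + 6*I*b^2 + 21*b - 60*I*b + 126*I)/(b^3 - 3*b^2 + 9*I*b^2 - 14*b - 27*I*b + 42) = (b^2 + b*(-7 + 6*I) - 42*I)/(b^2 + 9*I*b - 14)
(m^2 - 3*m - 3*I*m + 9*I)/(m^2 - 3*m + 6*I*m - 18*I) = (m - 3*I)/(m + 6*I)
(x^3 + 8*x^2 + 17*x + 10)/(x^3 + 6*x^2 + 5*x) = (x + 2)/x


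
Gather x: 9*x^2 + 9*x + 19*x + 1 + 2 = 9*x^2 + 28*x + 3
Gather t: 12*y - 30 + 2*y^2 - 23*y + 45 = 2*y^2 - 11*y + 15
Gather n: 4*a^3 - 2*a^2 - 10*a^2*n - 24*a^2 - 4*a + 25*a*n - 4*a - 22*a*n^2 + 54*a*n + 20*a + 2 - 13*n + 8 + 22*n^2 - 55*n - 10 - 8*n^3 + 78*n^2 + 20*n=4*a^3 - 26*a^2 + 12*a - 8*n^3 + n^2*(100 - 22*a) + n*(-10*a^2 + 79*a - 48)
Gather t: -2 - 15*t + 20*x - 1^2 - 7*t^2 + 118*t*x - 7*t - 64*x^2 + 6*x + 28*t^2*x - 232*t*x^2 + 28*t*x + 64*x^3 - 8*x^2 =t^2*(28*x - 7) + t*(-232*x^2 + 146*x - 22) + 64*x^3 - 72*x^2 + 26*x - 3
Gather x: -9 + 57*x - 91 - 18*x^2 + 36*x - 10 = -18*x^2 + 93*x - 110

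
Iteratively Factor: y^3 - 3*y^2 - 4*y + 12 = (y + 2)*(y^2 - 5*y + 6) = (y - 3)*(y + 2)*(y - 2)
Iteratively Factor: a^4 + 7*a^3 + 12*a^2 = (a + 3)*(a^3 + 4*a^2) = (a + 3)*(a + 4)*(a^2) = a*(a + 3)*(a + 4)*(a)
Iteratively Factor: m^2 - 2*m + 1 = (m - 1)*(m - 1)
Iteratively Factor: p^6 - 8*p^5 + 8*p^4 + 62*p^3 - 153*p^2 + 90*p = (p - 3)*(p^5 - 5*p^4 - 7*p^3 + 41*p^2 - 30*p) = (p - 3)*(p - 1)*(p^4 - 4*p^3 - 11*p^2 + 30*p) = (p - 3)*(p - 2)*(p - 1)*(p^3 - 2*p^2 - 15*p) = (p - 5)*(p - 3)*(p - 2)*(p - 1)*(p^2 + 3*p) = p*(p - 5)*(p - 3)*(p - 2)*(p - 1)*(p + 3)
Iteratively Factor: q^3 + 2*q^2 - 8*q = (q + 4)*(q^2 - 2*q) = (q - 2)*(q + 4)*(q)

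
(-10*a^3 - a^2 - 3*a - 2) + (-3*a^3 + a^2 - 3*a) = -13*a^3 - 6*a - 2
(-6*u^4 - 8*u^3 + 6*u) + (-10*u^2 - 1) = -6*u^4 - 8*u^3 - 10*u^2 + 6*u - 1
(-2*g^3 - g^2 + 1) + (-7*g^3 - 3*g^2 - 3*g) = -9*g^3 - 4*g^2 - 3*g + 1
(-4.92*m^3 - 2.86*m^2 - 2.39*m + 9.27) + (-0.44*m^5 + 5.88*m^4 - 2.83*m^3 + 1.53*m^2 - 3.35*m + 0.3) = -0.44*m^5 + 5.88*m^4 - 7.75*m^3 - 1.33*m^2 - 5.74*m + 9.57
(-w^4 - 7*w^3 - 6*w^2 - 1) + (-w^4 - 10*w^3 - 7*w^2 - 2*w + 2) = -2*w^4 - 17*w^3 - 13*w^2 - 2*w + 1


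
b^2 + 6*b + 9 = (b + 3)^2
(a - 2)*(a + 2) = a^2 - 4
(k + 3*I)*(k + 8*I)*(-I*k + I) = -I*k^3 + 11*k^2 + I*k^2 - 11*k + 24*I*k - 24*I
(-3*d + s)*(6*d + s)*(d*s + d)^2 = -18*d^4*s^2 - 36*d^4*s - 18*d^4 + 3*d^3*s^3 + 6*d^3*s^2 + 3*d^3*s + d^2*s^4 + 2*d^2*s^3 + d^2*s^2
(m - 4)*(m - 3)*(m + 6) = m^3 - m^2 - 30*m + 72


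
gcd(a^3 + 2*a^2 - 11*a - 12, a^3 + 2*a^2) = 1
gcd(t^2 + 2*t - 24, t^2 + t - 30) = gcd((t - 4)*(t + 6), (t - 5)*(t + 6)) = t + 6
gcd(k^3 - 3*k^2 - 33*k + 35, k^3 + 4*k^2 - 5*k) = k^2 + 4*k - 5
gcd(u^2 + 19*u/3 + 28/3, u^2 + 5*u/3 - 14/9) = u + 7/3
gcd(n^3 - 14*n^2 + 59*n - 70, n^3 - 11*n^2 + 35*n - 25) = n - 5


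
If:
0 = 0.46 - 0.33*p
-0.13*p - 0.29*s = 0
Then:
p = 1.39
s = -0.62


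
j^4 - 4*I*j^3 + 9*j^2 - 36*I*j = j*(j - 4*I)*(j - 3*I)*(j + 3*I)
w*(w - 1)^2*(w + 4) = w^4 + 2*w^3 - 7*w^2 + 4*w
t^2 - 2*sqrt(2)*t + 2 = (t - sqrt(2))^2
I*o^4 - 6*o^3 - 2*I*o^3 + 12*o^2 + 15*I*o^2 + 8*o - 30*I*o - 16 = (o - 2)*(o - I)*(o + 8*I)*(I*o + 1)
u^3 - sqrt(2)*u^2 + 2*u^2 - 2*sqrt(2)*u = u*(u + 2)*(u - sqrt(2))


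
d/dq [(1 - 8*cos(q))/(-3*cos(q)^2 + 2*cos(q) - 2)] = 2*(12*cos(q)^2 - 3*cos(q) - 7)*sin(q)/(3*sin(q)^2 + 2*cos(q) - 5)^2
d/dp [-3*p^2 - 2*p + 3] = -6*p - 2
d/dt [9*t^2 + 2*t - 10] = 18*t + 2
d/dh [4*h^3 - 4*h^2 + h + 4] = 12*h^2 - 8*h + 1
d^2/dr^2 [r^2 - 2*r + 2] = 2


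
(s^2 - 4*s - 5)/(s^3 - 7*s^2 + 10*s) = (s + 1)/(s*(s - 2))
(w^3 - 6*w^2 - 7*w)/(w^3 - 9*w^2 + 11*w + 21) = w/(w - 3)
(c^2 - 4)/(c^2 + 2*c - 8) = (c + 2)/(c + 4)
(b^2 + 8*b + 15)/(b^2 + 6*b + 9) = (b + 5)/(b + 3)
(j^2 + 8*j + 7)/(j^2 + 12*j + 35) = (j + 1)/(j + 5)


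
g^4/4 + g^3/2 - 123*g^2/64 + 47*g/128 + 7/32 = (g/4 + 1)*(g - 7/4)*(g - 1/2)*(g + 1/4)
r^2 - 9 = (r - 3)*(r + 3)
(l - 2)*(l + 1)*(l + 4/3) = l^3 + l^2/3 - 10*l/3 - 8/3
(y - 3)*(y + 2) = y^2 - y - 6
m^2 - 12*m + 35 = (m - 7)*(m - 5)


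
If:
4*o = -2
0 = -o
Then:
No Solution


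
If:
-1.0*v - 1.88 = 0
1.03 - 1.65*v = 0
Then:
No Solution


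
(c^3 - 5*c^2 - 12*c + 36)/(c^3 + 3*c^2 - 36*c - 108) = (c - 2)/(c + 6)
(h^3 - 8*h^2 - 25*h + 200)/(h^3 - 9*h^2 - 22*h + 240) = (h - 5)/(h - 6)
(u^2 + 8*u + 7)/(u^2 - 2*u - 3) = (u + 7)/(u - 3)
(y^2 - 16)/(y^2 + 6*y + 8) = (y - 4)/(y + 2)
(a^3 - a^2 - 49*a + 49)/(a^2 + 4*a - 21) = (a^2 - 8*a + 7)/(a - 3)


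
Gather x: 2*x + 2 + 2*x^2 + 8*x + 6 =2*x^2 + 10*x + 8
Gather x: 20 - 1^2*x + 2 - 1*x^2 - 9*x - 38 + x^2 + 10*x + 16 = 0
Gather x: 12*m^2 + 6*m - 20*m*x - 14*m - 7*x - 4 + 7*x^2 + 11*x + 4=12*m^2 - 8*m + 7*x^2 + x*(4 - 20*m)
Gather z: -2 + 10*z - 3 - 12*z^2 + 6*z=-12*z^2 + 16*z - 5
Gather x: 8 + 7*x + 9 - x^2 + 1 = -x^2 + 7*x + 18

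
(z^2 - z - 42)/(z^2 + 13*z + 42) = (z - 7)/(z + 7)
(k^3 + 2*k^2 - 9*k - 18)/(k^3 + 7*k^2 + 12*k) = (k^2 - k - 6)/(k*(k + 4))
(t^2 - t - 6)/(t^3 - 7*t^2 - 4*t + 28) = (t - 3)/(t^2 - 9*t + 14)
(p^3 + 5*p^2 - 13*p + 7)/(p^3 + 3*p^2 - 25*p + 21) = (p - 1)/(p - 3)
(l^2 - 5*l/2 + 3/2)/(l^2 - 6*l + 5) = (l - 3/2)/(l - 5)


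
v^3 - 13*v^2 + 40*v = v*(v - 8)*(v - 5)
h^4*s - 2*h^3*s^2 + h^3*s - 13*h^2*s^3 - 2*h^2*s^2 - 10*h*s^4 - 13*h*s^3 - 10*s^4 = (h - 5*s)*(h + s)*(h + 2*s)*(h*s + s)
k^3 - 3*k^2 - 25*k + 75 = (k - 5)*(k - 3)*(k + 5)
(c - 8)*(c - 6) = c^2 - 14*c + 48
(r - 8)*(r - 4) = r^2 - 12*r + 32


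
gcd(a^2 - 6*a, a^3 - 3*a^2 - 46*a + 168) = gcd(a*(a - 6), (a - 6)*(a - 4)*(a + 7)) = a - 6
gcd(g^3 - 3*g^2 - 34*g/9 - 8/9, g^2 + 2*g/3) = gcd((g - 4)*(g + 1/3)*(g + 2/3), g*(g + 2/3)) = g + 2/3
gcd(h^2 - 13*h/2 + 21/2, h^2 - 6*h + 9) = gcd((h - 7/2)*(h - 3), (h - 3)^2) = h - 3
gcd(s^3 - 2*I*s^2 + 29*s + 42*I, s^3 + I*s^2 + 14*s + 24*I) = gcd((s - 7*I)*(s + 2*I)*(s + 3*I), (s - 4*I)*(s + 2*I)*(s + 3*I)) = s^2 + 5*I*s - 6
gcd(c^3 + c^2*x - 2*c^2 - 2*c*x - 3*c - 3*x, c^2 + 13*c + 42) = 1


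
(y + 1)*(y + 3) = y^2 + 4*y + 3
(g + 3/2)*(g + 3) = g^2 + 9*g/2 + 9/2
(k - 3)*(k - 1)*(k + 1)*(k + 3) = k^4 - 10*k^2 + 9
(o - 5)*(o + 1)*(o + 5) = o^3 + o^2 - 25*o - 25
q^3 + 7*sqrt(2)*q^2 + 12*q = q*(q + sqrt(2))*(q + 6*sqrt(2))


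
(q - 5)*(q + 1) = q^2 - 4*q - 5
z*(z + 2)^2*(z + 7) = z^4 + 11*z^3 + 32*z^2 + 28*z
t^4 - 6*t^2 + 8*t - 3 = (t - 1)^3*(t + 3)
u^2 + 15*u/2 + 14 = (u + 7/2)*(u + 4)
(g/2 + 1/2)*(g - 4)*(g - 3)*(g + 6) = g^4/2 - 31*g^2/2 + 21*g + 36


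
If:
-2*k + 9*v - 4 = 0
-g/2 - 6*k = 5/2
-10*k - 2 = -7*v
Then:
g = -125/19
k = 5/38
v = 9/19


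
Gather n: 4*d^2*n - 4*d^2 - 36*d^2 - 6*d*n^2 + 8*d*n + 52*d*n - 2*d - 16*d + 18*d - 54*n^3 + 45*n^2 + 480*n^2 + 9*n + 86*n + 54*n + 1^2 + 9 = -40*d^2 - 54*n^3 + n^2*(525 - 6*d) + n*(4*d^2 + 60*d + 149) + 10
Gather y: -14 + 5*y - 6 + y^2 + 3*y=y^2 + 8*y - 20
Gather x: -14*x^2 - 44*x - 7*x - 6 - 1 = -14*x^2 - 51*x - 7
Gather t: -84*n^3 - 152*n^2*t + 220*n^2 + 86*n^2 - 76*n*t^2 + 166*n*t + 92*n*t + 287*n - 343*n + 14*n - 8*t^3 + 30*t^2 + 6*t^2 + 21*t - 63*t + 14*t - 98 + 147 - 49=-84*n^3 + 306*n^2 - 42*n - 8*t^3 + t^2*(36 - 76*n) + t*(-152*n^2 + 258*n - 28)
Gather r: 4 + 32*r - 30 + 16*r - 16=48*r - 42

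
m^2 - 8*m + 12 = (m - 6)*(m - 2)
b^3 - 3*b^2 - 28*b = b*(b - 7)*(b + 4)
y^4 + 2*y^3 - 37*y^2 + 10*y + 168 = (y - 4)*(y - 3)*(y + 2)*(y + 7)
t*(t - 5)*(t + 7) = t^3 + 2*t^2 - 35*t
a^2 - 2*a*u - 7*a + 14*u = (a - 7)*(a - 2*u)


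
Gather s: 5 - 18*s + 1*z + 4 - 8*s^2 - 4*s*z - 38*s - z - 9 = -8*s^2 + s*(-4*z - 56)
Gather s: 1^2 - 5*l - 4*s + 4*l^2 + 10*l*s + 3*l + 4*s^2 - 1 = 4*l^2 - 2*l + 4*s^2 + s*(10*l - 4)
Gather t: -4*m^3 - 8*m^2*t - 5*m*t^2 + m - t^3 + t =-4*m^3 - 5*m*t^2 + m - t^3 + t*(1 - 8*m^2)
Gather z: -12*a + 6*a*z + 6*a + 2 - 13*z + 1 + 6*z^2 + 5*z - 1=-6*a + 6*z^2 + z*(6*a - 8) + 2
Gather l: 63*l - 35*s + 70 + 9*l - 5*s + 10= 72*l - 40*s + 80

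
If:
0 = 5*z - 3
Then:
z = 3/5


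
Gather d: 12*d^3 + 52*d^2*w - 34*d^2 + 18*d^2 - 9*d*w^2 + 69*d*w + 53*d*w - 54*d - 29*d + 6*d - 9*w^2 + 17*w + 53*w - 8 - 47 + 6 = 12*d^3 + d^2*(52*w - 16) + d*(-9*w^2 + 122*w - 77) - 9*w^2 + 70*w - 49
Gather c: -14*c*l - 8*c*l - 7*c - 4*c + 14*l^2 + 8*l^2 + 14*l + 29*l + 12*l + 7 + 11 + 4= c*(-22*l - 11) + 22*l^2 + 55*l + 22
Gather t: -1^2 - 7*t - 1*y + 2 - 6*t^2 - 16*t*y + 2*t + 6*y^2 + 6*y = -6*t^2 + t*(-16*y - 5) + 6*y^2 + 5*y + 1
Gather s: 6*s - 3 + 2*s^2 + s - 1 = 2*s^2 + 7*s - 4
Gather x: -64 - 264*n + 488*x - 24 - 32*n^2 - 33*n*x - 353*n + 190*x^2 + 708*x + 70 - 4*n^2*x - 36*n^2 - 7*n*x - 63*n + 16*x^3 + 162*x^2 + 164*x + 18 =-68*n^2 - 680*n + 16*x^3 + 352*x^2 + x*(-4*n^2 - 40*n + 1360)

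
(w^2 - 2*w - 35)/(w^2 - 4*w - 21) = (w + 5)/(w + 3)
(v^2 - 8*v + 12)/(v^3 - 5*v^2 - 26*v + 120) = (v - 2)/(v^2 + v - 20)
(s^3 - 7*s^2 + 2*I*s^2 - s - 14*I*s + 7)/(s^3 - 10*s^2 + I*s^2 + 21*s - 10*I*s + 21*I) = (s + I)/(s - 3)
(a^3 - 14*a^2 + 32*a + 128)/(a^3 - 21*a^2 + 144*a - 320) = (a + 2)/(a - 5)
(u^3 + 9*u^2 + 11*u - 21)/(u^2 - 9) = (u^2 + 6*u - 7)/(u - 3)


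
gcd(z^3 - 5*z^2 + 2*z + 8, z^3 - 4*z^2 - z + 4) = z^2 - 3*z - 4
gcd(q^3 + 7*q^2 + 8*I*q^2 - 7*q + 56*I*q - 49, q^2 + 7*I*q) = q + 7*I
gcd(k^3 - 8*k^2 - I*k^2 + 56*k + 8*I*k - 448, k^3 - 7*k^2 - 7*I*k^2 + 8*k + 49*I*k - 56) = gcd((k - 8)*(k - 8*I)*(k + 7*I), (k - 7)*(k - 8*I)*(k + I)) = k - 8*I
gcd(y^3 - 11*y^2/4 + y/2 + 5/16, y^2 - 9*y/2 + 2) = y - 1/2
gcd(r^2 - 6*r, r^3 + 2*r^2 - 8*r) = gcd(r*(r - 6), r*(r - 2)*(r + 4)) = r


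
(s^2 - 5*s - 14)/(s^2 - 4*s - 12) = (s - 7)/(s - 6)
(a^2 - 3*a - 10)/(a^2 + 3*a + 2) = (a - 5)/(a + 1)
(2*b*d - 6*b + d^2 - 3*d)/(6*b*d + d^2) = (2*b*d - 6*b + d^2 - 3*d)/(d*(6*b + d))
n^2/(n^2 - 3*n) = n/(n - 3)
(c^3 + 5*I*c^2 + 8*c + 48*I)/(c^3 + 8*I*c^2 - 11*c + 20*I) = (c^2 + I*c + 12)/(c^2 + 4*I*c + 5)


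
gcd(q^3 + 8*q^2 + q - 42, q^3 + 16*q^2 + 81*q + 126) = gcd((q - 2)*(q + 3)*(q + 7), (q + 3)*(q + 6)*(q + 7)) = q^2 + 10*q + 21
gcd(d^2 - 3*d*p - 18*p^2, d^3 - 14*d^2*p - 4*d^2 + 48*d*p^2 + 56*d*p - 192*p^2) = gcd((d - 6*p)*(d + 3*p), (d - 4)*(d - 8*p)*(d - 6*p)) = -d + 6*p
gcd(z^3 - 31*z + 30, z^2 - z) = z - 1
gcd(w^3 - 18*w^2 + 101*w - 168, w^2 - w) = 1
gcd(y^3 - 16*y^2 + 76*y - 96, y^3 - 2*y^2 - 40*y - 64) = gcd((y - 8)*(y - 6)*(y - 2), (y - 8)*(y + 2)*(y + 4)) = y - 8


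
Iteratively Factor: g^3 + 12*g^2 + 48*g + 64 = (g + 4)*(g^2 + 8*g + 16) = (g + 4)^2*(g + 4)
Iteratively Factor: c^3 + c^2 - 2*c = (c + 2)*(c^2 - c) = c*(c + 2)*(c - 1)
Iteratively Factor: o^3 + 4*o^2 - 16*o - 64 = (o - 4)*(o^2 + 8*o + 16) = (o - 4)*(o + 4)*(o + 4)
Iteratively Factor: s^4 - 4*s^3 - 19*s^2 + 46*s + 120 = (s - 5)*(s^3 + s^2 - 14*s - 24) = (s - 5)*(s - 4)*(s^2 + 5*s + 6) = (s - 5)*(s - 4)*(s + 3)*(s + 2)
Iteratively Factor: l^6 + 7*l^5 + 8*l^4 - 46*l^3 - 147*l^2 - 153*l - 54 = (l + 3)*(l^5 + 4*l^4 - 4*l^3 - 34*l^2 - 45*l - 18) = (l + 1)*(l + 3)*(l^4 + 3*l^3 - 7*l^2 - 27*l - 18) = (l - 3)*(l + 1)*(l + 3)*(l^3 + 6*l^2 + 11*l + 6) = (l - 3)*(l + 1)*(l + 3)^2*(l^2 + 3*l + 2) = (l - 3)*(l + 1)^2*(l + 3)^2*(l + 2)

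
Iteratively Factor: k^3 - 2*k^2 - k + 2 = (k - 1)*(k^2 - k - 2) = (k - 1)*(k + 1)*(k - 2)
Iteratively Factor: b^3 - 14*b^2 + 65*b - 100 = (b - 4)*(b^2 - 10*b + 25) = (b - 5)*(b - 4)*(b - 5)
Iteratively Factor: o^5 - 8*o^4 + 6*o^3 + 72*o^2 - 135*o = (o - 5)*(o^4 - 3*o^3 - 9*o^2 + 27*o) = (o - 5)*(o + 3)*(o^3 - 6*o^2 + 9*o) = o*(o - 5)*(o + 3)*(o^2 - 6*o + 9) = o*(o - 5)*(o - 3)*(o + 3)*(o - 3)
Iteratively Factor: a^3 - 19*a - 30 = (a + 2)*(a^2 - 2*a - 15) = (a - 5)*(a + 2)*(a + 3)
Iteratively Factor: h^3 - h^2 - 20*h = (h)*(h^2 - h - 20) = h*(h + 4)*(h - 5)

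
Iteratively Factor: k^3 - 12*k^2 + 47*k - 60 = (k - 3)*(k^2 - 9*k + 20) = (k - 5)*(k - 3)*(k - 4)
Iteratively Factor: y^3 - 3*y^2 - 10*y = (y + 2)*(y^2 - 5*y) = y*(y + 2)*(y - 5)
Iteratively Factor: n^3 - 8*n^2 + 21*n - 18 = (n - 2)*(n^2 - 6*n + 9) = (n - 3)*(n - 2)*(n - 3)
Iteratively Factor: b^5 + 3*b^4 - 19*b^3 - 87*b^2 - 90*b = (b + 3)*(b^4 - 19*b^2 - 30*b) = b*(b + 3)*(b^3 - 19*b - 30) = b*(b + 2)*(b + 3)*(b^2 - 2*b - 15) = b*(b - 5)*(b + 2)*(b + 3)*(b + 3)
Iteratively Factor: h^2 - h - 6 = (h - 3)*(h + 2)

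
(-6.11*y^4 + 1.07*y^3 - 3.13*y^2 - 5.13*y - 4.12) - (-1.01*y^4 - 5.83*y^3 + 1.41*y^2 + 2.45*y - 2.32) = -5.1*y^4 + 6.9*y^3 - 4.54*y^2 - 7.58*y - 1.8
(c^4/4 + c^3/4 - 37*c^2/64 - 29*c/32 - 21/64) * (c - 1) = c^5/4 - 53*c^3/64 - 21*c^2/64 + 37*c/64 + 21/64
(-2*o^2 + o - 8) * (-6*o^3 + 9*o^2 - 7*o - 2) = 12*o^5 - 24*o^4 + 71*o^3 - 75*o^2 + 54*o + 16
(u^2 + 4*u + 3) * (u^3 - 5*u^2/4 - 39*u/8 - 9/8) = u^5 + 11*u^4/4 - 55*u^3/8 - 195*u^2/8 - 153*u/8 - 27/8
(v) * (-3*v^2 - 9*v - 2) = -3*v^3 - 9*v^2 - 2*v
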